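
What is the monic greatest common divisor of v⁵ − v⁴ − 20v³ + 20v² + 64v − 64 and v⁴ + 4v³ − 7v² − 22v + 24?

Apply the Euclidean algorithm:
  v⁵ − v⁴ − 20v³ + 20v² + 64v − 64 = (v − 5)(v⁴ + 4v³ − 7v² − 22v + 24) + (7v³ + 7v² − 70v + 56)
  v⁴ + 4v³ − 7v² − 22v + 24 = ((1/7)v + 3/7)(7v³ + 7v² − 70v + 56) + (0)
Last nonzero remainder: 7v³ + 7v² − 70v + 56. Dividing through by 7 gives the monic gcd v³ + v² − 10v + 8.

v³ + v² − 10v + 8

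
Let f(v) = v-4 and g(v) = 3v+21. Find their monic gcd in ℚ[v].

Euclidean algorithm in ℚ[v]:
  v-4 = (1/3)(3v+21) + (-11)
  3v+21 = (-(3/11)v-21/11)(-11) + (0)
The last nonzero remainder is the constant -11, so the polynomials are coprime and gcd = 1.

1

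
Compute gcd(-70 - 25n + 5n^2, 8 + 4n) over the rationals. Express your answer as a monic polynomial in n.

2 + n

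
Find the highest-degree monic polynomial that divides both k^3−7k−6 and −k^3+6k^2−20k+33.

k−3

By polynomial division,
  k^3−7k−6 = (−1)(−k^3+6k^2−20k+33) + (6k^2−27k+27)
  −k^3+6k^2−20k+33 = (−(1/6)k+1/4)(6k^2−27k+27) + (−(35/4)k+105/4)
  6k^2−27k+27 = (−(24/35)k+36/35)(−(35/4)k+105/4) + (0)
Last nonzero remainder: −(35/4)k+105/4. Dividing through by −35/4 gives the monic gcd k−3.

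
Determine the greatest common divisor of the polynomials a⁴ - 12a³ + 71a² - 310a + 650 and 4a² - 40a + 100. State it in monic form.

By polynomial division,
  a⁴ - 12a³ + 71a² - 310a + 650 = ((1/4)a² - (1/2)a + 13/2)(4a² - 40a + 100) + (0)
Last nonzero remainder: 4a² - 40a + 100. Dividing through by 4 gives the monic gcd a² - 10a + 25.

a² - 10a + 25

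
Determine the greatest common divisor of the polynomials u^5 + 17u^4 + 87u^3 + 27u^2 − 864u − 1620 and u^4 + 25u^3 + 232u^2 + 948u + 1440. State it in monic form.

Apply the Euclidean algorithm:
  u^5 + 17u^4 + 87u^3 + 27u^2 − 864u − 1620 = (u − 8)(u^4 + 25u^3 + 232u^2 + 948u + 1440) + (55u^3 + 935u^2 + 5280u + 9900)
  u^4 + 25u^3 + 232u^2 + 948u + 1440 = ((1/55)u + 8/55)(55u^3 + 935u^2 + 5280u + 9900) + (0)
Last nonzero remainder: 55u^3 + 935u^2 + 5280u + 9900. Dividing through by 55 gives the monic gcd u^3 + 17u^2 + 96u + 180.

u^3 + 17u^2 + 96u + 180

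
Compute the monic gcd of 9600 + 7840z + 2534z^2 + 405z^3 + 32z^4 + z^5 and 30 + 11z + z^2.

30 + 11z + z^2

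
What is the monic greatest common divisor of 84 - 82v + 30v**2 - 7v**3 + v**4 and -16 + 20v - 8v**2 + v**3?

-2 + v

Euclidean algorithm in ℚ[v]:
  v**4 - 7v**3 + 30v**2 - 82v + 84 = (v + 1)(v**3 - 8v**2 + 20v - 16) + (18v**2 - 86v + 100)
  v**3 - 8v**2 + 20v - 16 = ((1/18)v - 29/162)(18v**2 - 86v + 100) + (-(77/81)v + 154/81)
  18v**2 - 86v + 100 = (-(1458/77)v + 4050/77)(-(77/81)v + 154/81) + (0)
Last nonzero remainder: -(77/81)v + 154/81. Dividing through by -77/81 gives the monic gcd v - 2.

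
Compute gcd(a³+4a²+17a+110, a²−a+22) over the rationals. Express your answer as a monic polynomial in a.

a²−a+22

Repeated division with remainder:
  a³+4a²+17a+110 = (a+5)(a²−a+22) + (0)
The last nonzero remainder a²−a+22 is already monic.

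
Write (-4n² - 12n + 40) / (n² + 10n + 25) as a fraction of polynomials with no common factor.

Repeated division with remainder:
  -4n² - 12n + 40 = (-4)(n² + 10n + 25) + (28n + 140)
  n² + 10n + 25 = ((1/28)n + 5/28)(28n + 140) + (0)
Last nonzero remainder: 28n + 140. Dividing through by 28 gives the monic gcd n + 5.
Cancel n + 5 from numerator and denominator to get the reduced form.

(-4n + 8)/(n + 5)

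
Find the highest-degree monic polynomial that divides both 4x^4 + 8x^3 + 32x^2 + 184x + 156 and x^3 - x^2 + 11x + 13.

By polynomial division,
  4x^4 + 8x^3 + 32x^2 + 184x + 156 = (4x + 12)(x^3 - x^2 + 11x + 13) + (0)
The last nonzero remainder x^3 - x^2 + 11x + 13 is already monic.

x^3 - x^2 + 11x + 13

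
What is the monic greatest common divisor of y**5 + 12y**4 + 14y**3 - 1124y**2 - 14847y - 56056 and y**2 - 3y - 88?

y**2 - 3y - 88

Euclidean algorithm in ℚ[y]:
  y**5 + 12y**4 + 14y**3 - 1124y**2 - 14847y - 56056 = (y**3 + 15y**2 + 147y + 637)(y**2 - 3y - 88) + (0)
The last nonzero remainder y**2 - 3y - 88 is already monic.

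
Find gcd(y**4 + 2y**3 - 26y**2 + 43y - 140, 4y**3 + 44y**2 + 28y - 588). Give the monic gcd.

y + 7

Apply the Euclidean algorithm:
  y**4 + 2y**3 - 26y**2 + 43y - 140 = ((1/4)y - 9/4)(4y**3 + 44y**2 + 28y - 588) + (66y**2 + 253y - 1463)
  4y**3 + 44y**2 + 28y - 588 = ((2/33)y + 43/99)(66y**2 + 253y - 1463) + ((61/9)y + 427/9)
  66y**2 + 253y - 1463 = ((594/61)y - 1881/61)((61/9)y + 427/9) + (0)
Last nonzero remainder: (61/9)y + 427/9. Dividing through by 61/9 gives the monic gcd y + 7.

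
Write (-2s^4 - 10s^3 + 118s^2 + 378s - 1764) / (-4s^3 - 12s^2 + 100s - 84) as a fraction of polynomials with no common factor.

(s^2 + s - 42)/(2s - 2)

Apply the Euclidean algorithm:
  -2s^4 - 10s^3 + 118s^2 + 378s - 1764 = ((1/2)s + 1)(-4s^3 - 12s^2 + 100s - 84) + (80s^2 + 320s - 1680)
  -4s^3 - 12s^2 + 100s - 84 = (-(1/20)s + 1/20)(80s^2 + 320s - 1680) + (0)
Last nonzero remainder: 80s^2 + 320s - 1680. Dividing through by 80 gives the monic gcd s^2 + 4s - 21.
Cancel s^2 + 4s - 21 from numerator and denominator to get the reduced form.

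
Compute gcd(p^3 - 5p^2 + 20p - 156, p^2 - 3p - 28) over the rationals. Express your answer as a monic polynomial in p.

Repeated division with remainder:
  p^3 - 5p^2 + 20p - 156 = (p - 2)(p^2 - 3p - 28) + (42p - 212)
  p^2 - 3p - 28 = ((1/42)p + 43/882)(42p - 212) + (-7790/441)
  42p - 212 = (-(9261/3895)p + 46746/3895)(-7790/441) + (0)
The last nonzero remainder is the constant -7790/441, so the polynomials are coprime and gcd = 1.

1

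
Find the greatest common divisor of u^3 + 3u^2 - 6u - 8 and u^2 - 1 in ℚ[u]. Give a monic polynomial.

u + 1

By polynomial division,
  u^3 + 3u^2 - 6u - 8 = (u + 3)(u^2 - 1) + (-5u - 5)
  u^2 - 1 = (-(1/5)u + 1/5)(-5u - 5) + (0)
Last nonzero remainder: -5u - 5. Dividing through by -5 gives the monic gcd u + 1.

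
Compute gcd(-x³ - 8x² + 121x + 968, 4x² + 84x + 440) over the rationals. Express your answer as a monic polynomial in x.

x + 11

Apply the Euclidean algorithm:
  -x³ - 8x² + 121x + 968 = (-(1/4)x + 13/4)(4x² + 84x + 440) + (-42x - 462)
  4x² + 84x + 440 = (-(2/21)x - 20/21)(-42x - 462) + (0)
Last nonzero remainder: -42x - 462. Dividing through by -42 gives the monic gcd x + 11.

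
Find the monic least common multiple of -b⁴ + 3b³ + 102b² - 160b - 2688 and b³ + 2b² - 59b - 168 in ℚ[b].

b⁵ - 111b³ - 146b² + 3168b + 8064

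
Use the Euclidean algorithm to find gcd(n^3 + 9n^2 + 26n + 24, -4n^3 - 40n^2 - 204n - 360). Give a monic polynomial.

By polynomial division,
  n^3 + 9n^2 + 26n + 24 = (-1/4)(-4n^3 - 40n^2 - 204n - 360) + (-n^2 - 25n - 66)
  -4n^3 - 40n^2 - 204n - 360 = (4n - 60)(-n^2 - 25n - 66) + (-1440n - 4320)
  -n^2 - 25n - 66 = ((1/1440)n + 11/720)(-1440n - 4320) + (0)
Last nonzero remainder: -1440n - 4320. Dividing through by -1440 gives the monic gcd n + 3.

n + 3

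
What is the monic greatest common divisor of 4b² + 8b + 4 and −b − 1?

Apply the Euclidean algorithm:
  4b² + 8b + 4 = (−4b − 4)(−b − 1) + (0)
Last nonzero remainder: −b − 1. Dividing through by −1 gives the monic gcd b + 1.

b + 1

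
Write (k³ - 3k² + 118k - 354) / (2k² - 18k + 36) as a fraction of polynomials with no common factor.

By polynomial division,
  k³ - 3k² + 118k - 354 = ((1/2)k + 3)(2k² - 18k + 36) + (154k - 462)
  2k² - 18k + 36 = ((1/77)k - 6/77)(154k - 462) + (0)
Last nonzero remainder: 154k - 462. Dividing through by 154 gives the monic gcd k - 3.
Cancel k - 3 from numerator and denominator to get the reduced form.

(k² + 118)/(2k - 12)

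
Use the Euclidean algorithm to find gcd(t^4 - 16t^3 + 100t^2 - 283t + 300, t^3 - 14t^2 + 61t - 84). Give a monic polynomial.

t^2 - 7t + 12

By polynomial division,
  t^4 - 16t^3 + 100t^2 - 283t + 300 = (t - 2)(t^3 - 14t^2 + 61t - 84) + (11t^2 - 77t + 132)
  t^3 - 14t^2 + 61t - 84 = ((1/11)t - 7/11)(11t^2 - 77t + 132) + (0)
Last nonzero remainder: 11t^2 - 77t + 132. Dividing through by 11 gives the monic gcd t^2 - 7t + 12.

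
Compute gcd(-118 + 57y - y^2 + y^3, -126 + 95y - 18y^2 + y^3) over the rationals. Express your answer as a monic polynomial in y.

-2 + y

Euclidean algorithm in ℚ[y]:
  y^3 - y^2 + 57y - 118 = (y^3 - 18y^2 + 95y - 126) + (17y^2 - 38y + 8)
  y^3 - 18y^2 + 95y - 126 = ((1/17)y - 268/289)(17y^2 - 38y + 8) + ((17135/289)y - 34270/289)
  17y^2 - 38y + 8 = ((4913/17135)y - 1156/17135)((17135/289)y - 34270/289) + (0)
Last nonzero remainder: (17135/289)y - 34270/289. Dividing through by 17135/289 gives the monic gcd y - 2.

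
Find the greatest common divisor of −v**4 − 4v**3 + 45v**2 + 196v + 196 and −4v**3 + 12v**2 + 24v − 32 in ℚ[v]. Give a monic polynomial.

v + 2

Apply the Euclidean algorithm:
  −v**4 − 4v**3 + 45v**2 + 196v + 196 = ((1/4)v + 7/4)(−4v**3 + 12v**2 + 24v − 32) + (18v**2 + 162v + 252)
  −4v**3 + 12v**2 + 24v − 32 = (−(2/9)v + 8/3)(18v**2 + 162v + 252) + (−352v − 704)
  18v**2 + 162v + 252 = (−(9/176)v − 63/176)(−352v − 704) + (0)
Last nonzero remainder: −352v − 704. Dividing through by −352 gives the monic gcd v + 2.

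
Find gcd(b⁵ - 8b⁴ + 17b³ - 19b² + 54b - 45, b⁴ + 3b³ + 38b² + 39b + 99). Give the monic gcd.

Repeated division with remainder:
  b⁵ - 8b⁴ + 17b³ - 19b² + 54b - 45 = (b - 11)(b⁴ + 3b³ + 38b² + 39b + 99) + (12b³ + 360b² + 384b + 1044)
  b⁴ + 3b³ + 38b² + 39b + 99 = ((1/12)b - 9/4)(12b³ + 360b² + 384b + 1044) + (816b² + 816b + 2448)
  12b³ + 360b² + 384b + 1044 = ((1/68)b + 29/68)(816b² + 816b + 2448) + (0)
Last nonzero remainder: 816b² + 816b + 2448. Dividing through by 816 gives the monic gcd b² + b + 3.

b² + b + 3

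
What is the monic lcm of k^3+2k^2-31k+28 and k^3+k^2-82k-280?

k^5-4k^4-83k^3+134k^2+1072k-1120

By polynomial division,
  k^3+2k^2-31k+28 = (k^3+k^2-82k-280) + (k^2+51k+308)
  k^3+k^2-82k-280 = (k-50)(k^2+51k+308) + (2160k+15120)
  k^2+51k+308 = ((1/2160)k+11/540)(2160k+15120) + (0)
Last nonzero remainder: 2160k+15120. Dividing through by 2160 gives the monic gcd k+7.
Then lcm(f, g) = f·g / gcd(f, g); expanding and making the result monic gives the answer.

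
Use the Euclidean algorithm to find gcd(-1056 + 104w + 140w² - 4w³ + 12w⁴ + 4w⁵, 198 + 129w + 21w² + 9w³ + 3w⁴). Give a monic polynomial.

Euclidean algorithm in ℚ[w]:
  4w⁵ + 12w⁴ - 4w³ + 140w² + 104w - 1056 = ((4/3)w)(3w⁴ + 9w³ + 21w² + 129w + 198) + (-32w³ - 32w² - 160w - 1056)
  3w⁴ + 9w³ + 21w² + 129w + 198 = (-(3/32)w - 3/16)(-32w³ - 32w² - 160w - 1056) + (0)
Last nonzero remainder: -32w³ - 32w² - 160w - 1056. Dividing through by -32 gives the monic gcd w³ + w² + 5w + 33.

33 + 5w + w² + w³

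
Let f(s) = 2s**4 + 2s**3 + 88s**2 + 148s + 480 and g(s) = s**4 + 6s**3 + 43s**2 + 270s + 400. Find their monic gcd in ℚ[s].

s**2 − s + 40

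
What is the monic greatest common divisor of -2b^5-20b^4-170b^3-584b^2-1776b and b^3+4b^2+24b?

By polynomial division,
  -2b^5-20b^4-170b^3-584b^2-1776b = (-2b^2-12b-74)(b^3+4b^2+24b) + (0)
The last nonzero remainder b^3+4b^2+24b is already monic.

b^3+4b^2+24b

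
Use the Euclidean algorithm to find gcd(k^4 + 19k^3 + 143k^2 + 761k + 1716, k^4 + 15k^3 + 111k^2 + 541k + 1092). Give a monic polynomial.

By polynomial division,
  k^4 + 19k^3 + 143k^2 + 761k + 1716 = (k^4 + 15k^3 + 111k^2 + 541k + 1092) + (4k^3 + 32k^2 + 220k + 624)
  k^4 + 15k^3 + 111k^2 + 541k + 1092 = ((1/4)k + 7/4)(4k^3 + 32k^2 + 220k + 624) + (0)
Last nonzero remainder: 4k^3 + 32k^2 + 220k + 624. Dividing through by 4 gives the monic gcd k^3 + 8k^2 + 55k + 156.

k^3 + 8k^2 + 55k + 156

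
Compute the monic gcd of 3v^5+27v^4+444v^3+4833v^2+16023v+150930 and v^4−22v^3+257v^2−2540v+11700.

v^2−2v+117

Repeated division with remainder:
  3v^5+27v^4+444v^3+4833v^2+16023v+150930 = (3v+93)(v^4−22v^3+257v^2−2540v+11700) + (1719v^3−11448v^2+217143v−937170)
  v^4−22v^3+257v^2−2540v+11700 = ((1/1719)v−2930/328329)(1719v^3−11448v^2+217143v−937170) + ((1040400/36481)v^2−(2080800/36481)v+121726800/36481)
  1719v^3−11448v^2+217143v−937170 = ((6967871/115600)v−3246809/11560)((1040400/36481)v^2−(2080800/36481)v+121726800/36481) + (0)
Last nonzero remainder: (1040400/36481)v^2−(2080800/36481)v+121726800/36481. Dividing through by 1040400/36481 gives the monic gcd v^2−2v+117.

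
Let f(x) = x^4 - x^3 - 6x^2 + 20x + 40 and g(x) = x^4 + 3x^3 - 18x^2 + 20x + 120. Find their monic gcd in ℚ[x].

Repeated division with remainder:
  x^4 - x^3 - 6x^2 + 20x + 40 = (x^4 + 3x^3 - 18x^2 + 20x + 120) + (-4x^3 + 12x^2 - 80)
  x^4 + 3x^3 - 18x^2 + 20x + 120 = (-(1/4)x - 3/2)(-4x^3 + 12x^2 - 80) + (0)
Last nonzero remainder: -4x^3 + 12x^2 - 80. Dividing through by -4 gives the monic gcd x^3 - 3x^2 + 20.

x^3 - 3x^2 + 20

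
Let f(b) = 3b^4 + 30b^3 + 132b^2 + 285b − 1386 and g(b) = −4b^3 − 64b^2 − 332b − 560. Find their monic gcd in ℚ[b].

b + 7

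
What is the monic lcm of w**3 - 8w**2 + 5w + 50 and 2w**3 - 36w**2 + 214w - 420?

By polynomial division,
  w**3 - 8w**2 + 5w + 50 = (1/2)(2w**3 - 36w**2 + 214w - 420) + (10w**2 - 102w + 260)
  2w**3 - 36w**2 + 214w - 420 = ((1/5)w - 39/25)(10w**2 - 102w + 260) + ((72/25)w - 72/5)
  10w**2 - 102w + 260 = ((125/36)w - 325/18)((72/25)w - 72/5) + (0)
Last nonzero remainder: (72/25)w - 72/5. Dividing through by 72/25 gives the monic gcd w - 5.
Then lcm(f, g) = f·g / gcd(f, g); expanding and making the result monic gives the answer.

w**5 - 21w**4 + 151w**3 - 351w**2 - 440w + 2100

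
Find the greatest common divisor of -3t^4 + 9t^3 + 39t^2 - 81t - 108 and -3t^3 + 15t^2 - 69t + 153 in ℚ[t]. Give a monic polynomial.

t - 3

Euclidean algorithm in ℚ[t]:
  -3t^4 + 9t^3 + 39t^2 - 81t - 108 = (t + 2)(-3t^3 + 15t^2 - 69t + 153) + (78t^2 - 96t - 414)
  -3t^3 + 15t^2 - 69t + 153 = (-(1/26)t + 49/338)(78t^2 - 96t - 414) + (-(12000/169)t + 36000/169)
  78t^2 - 96t - 414 = (-(2197/2000)t - 3887/2000)(-(12000/169)t + 36000/169) + (0)
Last nonzero remainder: -(12000/169)t + 36000/169. Dividing through by -12000/169 gives the monic gcd t - 3.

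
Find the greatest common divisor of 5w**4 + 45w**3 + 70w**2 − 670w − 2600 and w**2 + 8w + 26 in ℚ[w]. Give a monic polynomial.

w**2 + 8w + 26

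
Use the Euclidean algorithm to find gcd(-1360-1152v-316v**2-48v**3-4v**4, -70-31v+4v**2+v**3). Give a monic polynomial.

2+v

Repeated division with remainder:
  -4v**4-48v**3-316v**2-1152v-1360 = (-4v-32)(v**3+4v**2-31v-70) + (-312v**2-2424v-3600)
  v**3+4v**2-31v-70 = (-(1/312)v+49/4056)(-312v**2-2424v-3600) + (-(2240/169)v-4480/169)
  -312v**2-2424v-3600 = ((6591/280)v+7605/56)(-(2240/169)v-4480/169) + (0)
Last nonzero remainder: -(2240/169)v-4480/169. Dividing through by -2240/169 gives the monic gcd v+2.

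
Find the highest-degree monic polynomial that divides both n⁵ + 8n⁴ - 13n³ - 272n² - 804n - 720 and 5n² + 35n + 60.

n² + 7n + 12

Euclidean algorithm in ℚ[n]:
  n⁵ + 8n⁴ - 13n³ - 272n² - 804n - 720 = ((1/5)n³ + (1/5)n² - (32/5)n - 12)(5n² + 35n + 60) + (0)
Last nonzero remainder: 5n² + 35n + 60. Dividing through by 5 gives the monic gcd n² + 7n + 12.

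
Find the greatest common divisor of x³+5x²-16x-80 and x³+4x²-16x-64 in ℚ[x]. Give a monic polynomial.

x²-16

Euclidean algorithm in ℚ[x]:
  x³+5x²-16x-80 = (x³+4x²-16x-64) + (x²-16)
  x³+4x²-16x-64 = (x+4)(x²-16) + (0)
The last nonzero remainder x²-16 is already monic.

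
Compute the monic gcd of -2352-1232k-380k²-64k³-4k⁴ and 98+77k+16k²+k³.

Euclidean algorithm in ℚ[k]:
  -4k⁴-64k³-380k²-1232k-2352 = (-4k)(k³+16k²+77k+98) + (-72k²-840k-2352)
  k³+16k²+77k+98 = (-(1/72)k-13/216)(-72k²-840k-2352) + (-(56/9)k-392/9)
  -72k²-840k-2352 = ((81/7)k+54)(-(56/9)k-392/9) + (0)
Last nonzero remainder: -(56/9)k-392/9. Dividing through by -56/9 gives the monic gcd k+7.

7+k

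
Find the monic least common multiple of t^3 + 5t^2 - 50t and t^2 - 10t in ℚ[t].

By polynomial division,
  t^3 + 5t^2 - 50t = (t + 15)(t^2 - 10t) + (100t)
  t^2 - 10t = ((1/100)t - 1/10)(100t) + (0)
Last nonzero remainder: 100t. Dividing through by 100 gives the monic gcd t.
Then lcm(f, g) = f·g / gcd(f, g); expanding and making the result monic gives the answer.

t^4 - 5t^3 - 100t^2 + 500t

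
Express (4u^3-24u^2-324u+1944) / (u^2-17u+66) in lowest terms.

(4u^2-324)/(u-11)

By polynomial division,
  4u^3-24u^2-324u+1944 = (4u+44)(u^2-17u+66) + (160u-960)
  u^2-17u+66 = ((1/160)u-11/160)(160u-960) + (0)
Last nonzero remainder: 160u-960. Dividing through by 160 gives the monic gcd u-6.
Cancel u-6 from numerator and denominator to get the reduced form.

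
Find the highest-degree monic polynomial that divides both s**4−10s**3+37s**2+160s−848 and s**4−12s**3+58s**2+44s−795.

By polynomial division,
  s**4−10s**3+37s**2+160s−848 = (s**4−12s**3+58s**2+44s−795) + (2s**3−21s**2+116s−53)
  s**4−12s**3+58s**2+44s−795 = ((1/2)s−3/4)(2s**3−21s**2+116s−53) + (−(63/4)s**2+(315/2)s−3339/4)
  2s**3−21s**2+116s−53 = (−(8/63)s+4/63)(−(63/4)s**2+(315/2)s−3339/4) + (0)
Last nonzero remainder: −(63/4)s**2+(315/2)s−3339/4. Dividing through by −63/4 gives the monic gcd s**2−10s+53.

s**2−10s+53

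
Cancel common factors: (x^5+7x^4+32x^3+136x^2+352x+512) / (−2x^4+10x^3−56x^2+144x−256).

(−x^3−8x^2−24x−32)/(2x^2−8x+16)

Apply the Euclidean algorithm:
  x^5+7x^4+32x^3+136x^2+352x+512 = (−(1/2)x−6)(−2x^4+10x^3−56x^2+144x−256) + (64x^3−128x^2+1088x−1024)
  −2x^4+10x^3−56x^2+144x−256 = (−(1/32)x+3/32)(64x^3−128x^2+1088x−1024) + (−10x^2+10x−160)
  64x^3−128x^2+1088x−1024 = (−(32/5)x+32/5)(−10x^2+10x−160) + (0)
Last nonzero remainder: −10x^2+10x−160. Dividing through by −10 gives the monic gcd x^2−x+16.
Cancel x^2−x+16 from numerator and denominator to get the reduced form.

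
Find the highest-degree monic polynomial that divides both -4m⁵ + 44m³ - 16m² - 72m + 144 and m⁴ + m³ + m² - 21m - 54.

Apply the Euclidean algorithm:
  -4m⁵ + 44m³ - 16m² - 72m + 144 = (-4m + 4)(m⁴ + m³ + m² - 21m - 54) + (44m³ - 104m² - 204m + 360)
  m⁴ + m³ + m² - 21m - 54 = ((1/44)m + 37/484)(44m³ - 104m² - 204m + 360) + ((1644/121)m² - (1644/121)m - 9864/121)
  44m³ - 104m² - 204m + 360 = ((1331/411)m - 605/137)((1644/121)m² - (1644/121)m - 9864/121) + (0)
Last nonzero remainder: (1644/121)m² - (1644/121)m - 9864/121. Dividing through by 1644/121 gives the monic gcd m² - m - 6.

m² - m - 6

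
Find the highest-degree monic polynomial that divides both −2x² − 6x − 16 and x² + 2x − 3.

1

Euclidean algorithm in ℚ[x]:
  −2x² − 6x − 16 = (−2)(x² + 2x − 3) + (−2x − 22)
  x² + 2x − 3 = (−(1/2)x + 9/2)(−2x − 22) + (96)
  −2x − 22 = (−(1/48)x − 11/48)(96) + (0)
The last nonzero remainder is the constant 96, so the polynomials are coprime and gcd = 1.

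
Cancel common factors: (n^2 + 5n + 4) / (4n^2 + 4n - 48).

(n + 1)/(4n - 12)

Euclidean algorithm in ℚ[n]:
  n^2 + 5n + 4 = (1/4)(4n^2 + 4n - 48) + (4n + 16)
  4n^2 + 4n - 48 = (n - 3)(4n + 16) + (0)
Last nonzero remainder: 4n + 16. Dividing through by 4 gives the monic gcd n + 4.
Cancel n + 4 from numerator and denominator to get the reduced form.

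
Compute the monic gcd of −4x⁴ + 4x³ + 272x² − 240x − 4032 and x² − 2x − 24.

x² − 2x − 24

Euclidean algorithm in ℚ[x]:
  −4x⁴ + 4x³ + 272x² − 240x − 4032 = (−4x² − 4x + 168)(x² − 2x − 24) + (0)
The last nonzero remainder x² − 2x − 24 is already monic.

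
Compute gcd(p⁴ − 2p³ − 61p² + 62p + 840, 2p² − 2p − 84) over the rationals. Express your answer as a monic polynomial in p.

p² − p − 42

Euclidean algorithm in ℚ[p]:
  p⁴ − 2p³ − 61p² + 62p + 840 = ((1/2)p² − (1/2)p − 10)(2p² − 2p − 84) + (0)
Last nonzero remainder: 2p² − 2p − 84. Dividing through by 2 gives the monic gcd p² − p − 42.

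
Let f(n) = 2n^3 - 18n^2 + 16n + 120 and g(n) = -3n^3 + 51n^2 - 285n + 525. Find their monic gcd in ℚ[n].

Euclidean algorithm in ℚ[n]:
  2n^3 - 18n^2 + 16n + 120 = (-2/3)(-3n^3 + 51n^2 - 285n + 525) + (16n^2 - 174n + 470)
  -3n^3 + 51n^2 - 285n + 525 = (-(3/16)n + 147/128)(16n^2 - 174n + 470) + ((189/64)n - 945/64)
  16n^2 - 174n + 470 = ((1024/189)n - 6016/189)((189/64)n - 945/64) + (0)
Last nonzero remainder: (189/64)n - 945/64. Dividing through by 189/64 gives the monic gcd n - 5.

n - 5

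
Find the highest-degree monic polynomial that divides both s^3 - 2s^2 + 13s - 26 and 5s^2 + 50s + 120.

1

Apply the Euclidean algorithm:
  s^3 - 2s^2 + 13s - 26 = ((1/5)s - 12/5)(5s^2 + 50s + 120) + (109s + 262)
  5s^2 + 50s + 120 = ((5/109)s + 4140/11881)(109s + 262) + (341040/11881)
  109s + 262 = ((1295029/341040)s + 1556411/170520)(341040/11881) + (0)
The last nonzero remainder is the constant 341040/11881, so the polynomials are coprime and gcd = 1.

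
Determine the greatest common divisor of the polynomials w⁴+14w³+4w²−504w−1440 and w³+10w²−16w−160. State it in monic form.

By polynomial division,
  w⁴+14w³+4w²−504w−1440 = (w+4)(w³+10w²−16w−160) + (−20w²−280w−800)
  w³+10w²−16w−160 = (−(1/20)w+1/5)(−20w²−280w−800) + (0)
Last nonzero remainder: −20w²−280w−800. Dividing through by −20 gives the monic gcd w²+14w+40.

w²+14w+40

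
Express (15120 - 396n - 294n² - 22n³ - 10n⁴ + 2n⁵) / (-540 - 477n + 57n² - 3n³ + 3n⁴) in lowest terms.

(420 - 46n - 16n² + 2n³)/(-15 - 12n + 3n²)

By polynomial division,
  2n⁵ - 10n⁴ - 22n³ - 294n² - 396n + 15120 = ((2/3)n - 8/3)(3n⁴ - 3n³ + 57n² - 477n - 540) + (-68n³ + 176n² - 1308n + 13680)
  3n⁴ - 3n³ + 57n² - 477n - 540 = (-(3/68)n - 81/1156)(-68n³ + 176n² - 1308n + 13680) + ((3360/289)n² + (10080/289)n + 120960/289)
  -68n³ + 176n² - 1308n + 13680 = (-(4913/840)n + 5491/168)((3360/289)n² + (10080/289)n + 120960/289) + (0)
Last nonzero remainder: (3360/289)n² + (10080/289)n + 120960/289. Dividing through by 3360/289 gives the monic gcd n² + 3n + 36.
Cancel n² + 3n + 36 from numerator and denominator to get the reduced form.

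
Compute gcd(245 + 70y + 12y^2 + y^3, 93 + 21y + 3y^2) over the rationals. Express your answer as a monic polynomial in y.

Euclidean algorithm in ℚ[y]:
  y^3 + 12y^2 + 70y + 245 = ((1/3)y + 5/3)(3y^2 + 21y + 93) + (4y + 90)
  3y^2 + 21y + 93 = ((3/4)y - 93/8)(4y + 90) + (4557/4)
  4y + 90 = ((16/4557)y + 120/1519)(4557/4) + (0)
The last nonzero remainder is the constant 4557/4, so the polynomials are coprime and gcd = 1.

1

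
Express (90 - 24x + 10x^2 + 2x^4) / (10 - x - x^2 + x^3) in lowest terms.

(18 + 6x + 2x^2)/(2 + x)

Repeated division with remainder:
  2x^4 + 10x^2 - 24x + 90 = (2x + 2)(x^3 - x^2 - x + 10) + (14x^2 - 42x + 70)
  x^3 - x^2 - x + 10 = ((1/14)x + 1/7)(14x^2 - 42x + 70) + (0)
Last nonzero remainder: 14x^2 - 42x + 70. Dividing through by 14 gives the monic gcd x^2 - 3x + 5.
Cancel x^2 - 3x + 5 from numerator and denominator to get the reduced form.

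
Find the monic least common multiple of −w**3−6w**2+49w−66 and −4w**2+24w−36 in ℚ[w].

w**4+3w**3−67w**2+213w−198

Apply the Euclidean algorithm:
  −w**3−6w**2+49w−66 = ((1/4)w+3)(−4w**2+24w−36) + (−14w+42)
  −4w**2+24w−36 = ((2/7)w−6/7)(−14w+42) + (0)
Last nonzero remainder: −14w+42. Dividing through by −14 gives the monic gcd w−3.
Then lcm(f, g) = f·g / gcd(f, g); expanding and making the result monic gives the answer.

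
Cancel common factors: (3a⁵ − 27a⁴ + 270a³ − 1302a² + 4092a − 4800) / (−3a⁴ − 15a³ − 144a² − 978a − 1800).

(−a³ + 7a² − 26a + 32)/(a² + 7a + 12)

Repeated division with remainder:
  3a⁵ − 27a⁴ + 270a³ − 1302a² + 4092a − 4800 = (−a + 14)(−3a⁴ − 15a³ − 144a² − 978a − 1800) + (336a³ − 264a² + 15984a + 20400)
  −3a⁴ − 15a³ − 144a² − 978a − 1800 = (−(1/112)a − 81/1568)(336a³ − 264a² + 15984a + 20400) + (−(2925/196)a² + (2925/98)a − 73125/98)
  336a³ − 264a² + 15984a + 20400 = (−(21952/975)a − 26656/975)(−(2925/196)a² + (2925/98)a − 73125/98) + (0)
Last nonzero remainder: −(2925/196)a² + (2925/98)a − 73125/98. Dividing through by −2925/196 gives the monic gcd a² − 2a + 50.
Cancel a² − 2a + 50 from numerator and denominator to get the reduced form.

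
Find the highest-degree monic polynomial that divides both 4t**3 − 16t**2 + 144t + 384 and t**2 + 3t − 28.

By polynomial division,
  4t**3 − 16t**2 + 144t + 384 = (4t − 28)(t**2 + 3t − 28) + (340t − 400)
  t**2 + 3t − 28 = ((1/340)t + 71/5780)(340t − 400) + (−6672/289)
  340t − 400 = (−(24565/1668)t + 7225/417)(−6672/289) + (0)
The last nonzero remainder is the constant −6672/289, so the polynomials are coprime and gcd = 1.

1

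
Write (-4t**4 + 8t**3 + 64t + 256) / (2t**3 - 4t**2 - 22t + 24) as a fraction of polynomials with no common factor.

(-2t**3 - 4t**2 - 16t - 32)/(t**2 + 2t - 3)

By polynomial division,
  -4t**4 + 8t**3 + 64t + 256 = (-2t)(2t**3 - 4t**2 - 22t + 24) + (-44t**2 + 112t + 256)
  2t**3 - 4t**2 - 22t + 24 = (-(1/22)t - 3/121)(-44t**2 + 112t + 256) + (-(918/121)t + 3672/121)
  -44t**2 + 112t + 256 = ((2662/459)t + 3872/459)(-(918/121)t + 3672/121) + (0)
Last nonzero remainder: -(918/121)t + 3672/121. Dividing through by -918/121 gives the monic gcd t - 4.
Cancel t - 4 from numerator and denominator to get the reduced form.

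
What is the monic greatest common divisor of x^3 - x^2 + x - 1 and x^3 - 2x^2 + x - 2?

x^2 + 1

Euclidean algorithm in ℚ[x]:
  x^3 - x^2 + x - 1 = (x^3 - 2x^2 + x - 2) + (x^2 + 1)
  x^3 - 2x^2 + x - 2 = (x - 2)(x^2 + 1) + (0)
The last nonzero remainder x^2 + 1 is already monic.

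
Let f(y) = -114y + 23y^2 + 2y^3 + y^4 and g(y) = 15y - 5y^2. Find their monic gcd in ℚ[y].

By polynomial division,
  y^4 + 2y^3 + 23y^2 - 114y = (-(1/5)y^2 - y - 38/5)(-5y^2 + 15y) + (0)
Last nonzero remainder: -5y^2 + 15y. Dividing through by -5 gives the monic gcd y^2 - 3y.

-3y + y^2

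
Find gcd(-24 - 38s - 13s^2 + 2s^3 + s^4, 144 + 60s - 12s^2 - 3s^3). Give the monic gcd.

-8 - 2s + s^2

Repeated division with remainder:
  s^4 + 2s^3 - 13s^2 - 38s - 24 = (-(1/3)s + 2/3)(-3s^3 - 12s^2 + 60s + 144) + (15s^2 - 30s - 120)
  -3s^3 - 12s^2 + 60s + 144 = (-(1/5)s - 6/5)(15s^2 - 30s - 120) + (0)
Last nonzero remainder: 15s^2 - 30s - 120. Dividing through by 15 gives the monic gcd s^2 - 2s - 8.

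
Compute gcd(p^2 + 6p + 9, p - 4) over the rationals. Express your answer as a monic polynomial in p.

1

By polynomial division,
  p^2 + 6p + 9 = (p + 10)(p - 4) + (49)
  p - 4 = ((1/49)p - 4/49)(49) + (0)
The last nonzero remainder is the constant 49, so the polynomials are coprime and gcd = 1.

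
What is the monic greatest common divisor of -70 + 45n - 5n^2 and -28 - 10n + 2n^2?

Apply the Euclidean algorithm:
  -5n^2 + 45n - 70 = (-5/2)(2n^2 - 10n - 28) + (20n - 140)
  2n^2 - 10n - 28 = ((1/10)n + 1/5)(20n - 140) + (0)
Last nonzero remainder: 20n - 140. Dividing through by 20 gives the monic gcd n - 7.

-7 + n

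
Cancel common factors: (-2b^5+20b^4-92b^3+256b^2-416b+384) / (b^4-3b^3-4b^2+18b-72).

(-2b^2+8b-16)/(b+3)

By polynomial division,
  -2b^5+20b^4-92b^3+256b^2-416b+384 = (-2b+14)(b^4-3b^3-4b^2+18b-72) + (-58b^3+348b^2-812b+1392)
  b^4-3b^3-4b^2+18b-72 = (-(1/58)b-3/58)(-58b^3+348b^2-812b+1392) + (0)
Last nonzero remainder: -58b^3+348b^2-812b+1392. Dividing through by -58 gives the monic gcd b^3-6b^2+14b-24.
Cancel b^3-6b^2+14b-24 from numerator and denominator to get the reduced form.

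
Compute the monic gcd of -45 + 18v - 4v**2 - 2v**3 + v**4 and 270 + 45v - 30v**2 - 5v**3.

Euclidean algorithm in ℚ[v]:
  v**4 - 2v**3 - 4v**2 + 18v - 45 = (-(1/5)v + 8/5)(-5v**3 - 30v**2 + 45v + 270) + (53v**2 - 477)
  -5v**3 - 30v**2 + 45v + 270 = (-(5/53)v - 30/53)(53v**2 - 477) + (0)
Last nonzero remainder: 53v**2 - 477. Dividing through by 53 gives the monic gcd v**2 - 9.

-9 + v**2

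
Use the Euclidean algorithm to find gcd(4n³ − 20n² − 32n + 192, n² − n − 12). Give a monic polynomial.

By polynomial division,
  4n³ − 20n² − 32n + 192 = (4n − 16)(n² − n − 12) + (0)
The last nonzero remainder n² − n − 12 is already monic.

n² − n − 12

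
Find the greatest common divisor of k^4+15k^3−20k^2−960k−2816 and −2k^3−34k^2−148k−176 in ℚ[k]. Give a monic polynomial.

Apply the Euclidean algorithm:
  k^4+15k^3−20k^2−960k−2816 = (−(1/2)k+1)(−2k^3−34k^2−148k−176) + (−60k^2−900k−2640)
  −2k^3−34k^2−148k−176 = ((1/30)k+1/15)(−60k^2−900k−2640) + (0)
Last nonzero remainder: −60k^2−900k−2640. Dividing through by −60 gives the monic gcd k^2+15k+44.

k^2+15k+44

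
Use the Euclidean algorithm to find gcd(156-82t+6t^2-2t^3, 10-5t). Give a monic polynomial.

Euclidean algorithm in ℚ[t]:
  -2t^3+6t^2-82t+156 = ((2/5)t^2-(2/5)t+78/5)(-5t+10) + (0)
Last nonzero remainder: -5t+10. Dividing through by -5 gives the monic gcd t-2.

-2+t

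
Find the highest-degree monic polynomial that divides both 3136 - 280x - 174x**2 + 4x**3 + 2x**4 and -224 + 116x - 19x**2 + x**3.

32 - 12x + x**2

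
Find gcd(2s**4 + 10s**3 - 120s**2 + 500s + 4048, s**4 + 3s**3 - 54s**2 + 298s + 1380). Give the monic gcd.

s**2 - 10s + 46

Repeated division with remainder:
  2s**4 + 10s**3 - 120s**2 + 500s + 4048 = (2)(s**4 + 3s**3 - 54s**2 + 298s + 1380) + (4s**3 - 12s**2 - 96s + 1288)
  s**4 + 3s**3 - 54s**2 + 298s + 1380 = ((1/4)s + 3/2)(4s**3 - 12s**2 - 96s + 1288) + (-12s**2 + 120s - 552)
  4s**3 - 12s**2 - 96s + 1288 = (-(1/3)s - 7/3)(-12s**2 + 120s - 552) + (0)
Last nonzero remainder: -12s**2 + 120s - 552. Dividing through by -12 gives the monic gcd s**2 - 10s + 46.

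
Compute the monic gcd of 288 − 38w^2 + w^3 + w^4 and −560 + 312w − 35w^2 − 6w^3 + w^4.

By polynomial division,
  w^4 + w^3 − 38w^2 + 288 = (w^4 − 6w^3 − 35w^2 + 312w − 560) + (7w^3 − 3w^2 − 312w + 848)
  w^4 − 6w^3 − 35w^2 + 312w − 560 = ((1/7)w − 39/49)(7w^3 − 3w^2 − 312w + 848) + ((352/49)w^2 − (2816/49)w + 5632/49)
  7w^3 − 3w^2 − 312w + 848 = ((343/352)w + 2597/352)((352/49)w^2 − (2816/49)w + 5632/49) + (0)
Last nonzero remainder: (352/49)w^2 − (2816/49)w + 5632/49. Dividing through by 352/49 gives the monic gcd w^2 − 8w + 16.

16 − 8w + w^2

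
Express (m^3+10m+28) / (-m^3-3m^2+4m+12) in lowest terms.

Repeated division with remainder:
  m^3+10m+28 = (-1)(-m^3-3m^2+4m+12) + (-3m^2+14m+40)
  -m^3-3m^2+4m+12 = ((1/3)m+23/9)(-3m^2+14m+40) + (-(406/9)m-812/9)
  -3m^2+14m+40 = ((27/406)m-90/203)(-(406/9)m-812/9) + (0)
Last nonzero remainder: -(406/9)m-812/9. Dividing through by -406/9 gives the monic gcd m+2.
Cancel m+2 from numerator and denominator to get the reduced form.

(-m^2+2m-14)/(m^2+m-6)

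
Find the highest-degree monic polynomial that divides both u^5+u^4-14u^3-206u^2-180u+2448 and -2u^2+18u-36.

Euclidean algorithm in ℚ[u]:
  u^5+u^4-14u^3-206u^2-180u+2448 = (-(1/2)u^3-5u^2-29u-68)(-2u^2+18u-36) + (0)
Last nonzero remainder: -2u^2+18u-36. Dividing through by -2 gives the monic gcd u^2-9u+18.

u^2-9u+18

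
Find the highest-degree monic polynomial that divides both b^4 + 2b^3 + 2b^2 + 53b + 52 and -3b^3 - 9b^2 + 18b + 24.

b^2 + 5b + 4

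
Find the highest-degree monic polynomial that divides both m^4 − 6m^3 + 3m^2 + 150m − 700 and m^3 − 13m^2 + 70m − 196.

By polynomial division,
  m^4 − 6m^3 + 3m^2 + 150m − 700 = (m + 7)(m^3 − 13m^2 + 70m − 196) + (24m^2 − 144m + 672)
  m^3 − 13m^2 + 70m − 196 = ((1/24)m − 7/24)(24m^2 − 144m + 672) + (0)
Last nonzero remainder: 24m^2 − 144m + 672. Dividing through by 24 gives the monic gcd m^2 − 6m + 28.

m^2 − 6m + 28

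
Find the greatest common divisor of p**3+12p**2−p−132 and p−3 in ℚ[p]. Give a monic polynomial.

p−3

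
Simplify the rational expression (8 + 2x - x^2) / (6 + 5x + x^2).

Repeated division with remainder:
  -x^2 + 2x + 8 = (-1)(x^2 + 5x + 6) + (7x + 14)
  x^2 + 5x + 6 = ((1/7)x + 3/7)(7x + 14) + (0)
Last nonzero remainder: 7x + 14. Dividing through by 7 gives the monic gcd x + 2.
Cancel x + 2 from numerator and denominator to get the reduced form.

(4 - x)/(3 + x)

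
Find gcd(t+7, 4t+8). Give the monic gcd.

1

Apply the Euclidean algorithm:
  t+7 = (1/4)(4t+8) + (5)
  4t+8 = ((4/5)t+8/5)(5) + (0)
The last nonzero remainder is the constant 5, so the polynomials are coprime and gcd = 1.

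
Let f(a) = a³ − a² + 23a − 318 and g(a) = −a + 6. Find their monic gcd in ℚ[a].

a − 6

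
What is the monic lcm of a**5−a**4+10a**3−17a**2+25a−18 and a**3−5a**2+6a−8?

Euclidean algorithm in ℚ[a]:
  a**5−a**4+10a**3−17a**2+25a−18 = (a**2+4a+24)(a**3−5a**2+6a−8) + (87a**2−87a+174)
  a**3−5a**2+6a−8 = ((1/87)a−4/87)(87a**2−87a+174) + (0)
Last nonzero remainder: 87a**2−87a+174. Dividing through by 87 gives the monic gcd a**2−a+2.
Then lcm(f, g) = f·g / gcd(f, g); expanding and making the result monic gives the answer.

a**6−5a**5+14a**4−57a**3+93a**2−118a+72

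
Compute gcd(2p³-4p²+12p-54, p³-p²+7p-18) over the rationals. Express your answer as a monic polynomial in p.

p²+p+9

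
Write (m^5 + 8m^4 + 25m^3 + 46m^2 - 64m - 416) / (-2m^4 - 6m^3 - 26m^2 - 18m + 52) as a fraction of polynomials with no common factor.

Apply the Euclidean algorithm:
  m^5 + 8m^4 + 25m^3 + 46m^2 - 64m - 416 = (-(1/2)m - 5/2)(-2m^4 - 6m^3 - 26m^2 - 18m + 52) + (-3m^3 - 28m^2 - 83m - 286)
  -2m^4 - 6m^3 - 26m^2 - 18m + 52 = ((2/3)m - 38/9)(-3m^3 - 28m^2 - 83m - 286) + (-(800/9)m^2 - (1600/9)m - 10400/9)
  -3m^3 - 28m^2 - 83m - 286 = ((27/800)m + 99/400)(-(800/9)m^2 - (1600/9)m - 10400/9) + (0)
Last nonzero remainder: -(800/9)m^2 - (1600/9)m - 10400/9. Dividing through by -800/9 gives the monic gcd m^2 + 2m + 13.
Cancel m^2 + 2m + 13 from numerator and denominator to get the reduced form.

(-m^3 - 6m^2 + 32)/(2m^2 + 2m - 4)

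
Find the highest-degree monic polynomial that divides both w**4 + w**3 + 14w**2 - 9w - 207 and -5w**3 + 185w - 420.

w - 3

By polynomial division,
  w**4 + w**3 + 14w**2 - 9w - 207 = (-(1/5)w - 1/5)(-5w**3 + 185w - 420) + (51w**2 - 56w - 291)
  -5w**3 + 185w - 420 = (-(5/51)w - 280/2601)(51w**2 - 56w - 291) + ((391300/2601)w - 391300/867)
  51w**2 - 56w - 291 = ((132651/391300)w + 252297/391300)((391300/2601)w - 391300/867) + (0)
Last nonzero remainder: (391300/2601)w - 391300/867. Dividing through by 391300/2601 gives the monic gcd w - 3.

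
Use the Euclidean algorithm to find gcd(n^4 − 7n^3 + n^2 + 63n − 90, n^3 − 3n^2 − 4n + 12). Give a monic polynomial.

n^2 − 5n + 6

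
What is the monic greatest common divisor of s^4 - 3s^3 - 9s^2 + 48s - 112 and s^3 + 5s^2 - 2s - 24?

Repeated division with remainder:
  s^4 - 3s^3 - 9s^2 + 48s - 112 = (s - 8)(s^3 + 5s^2 - 2s - 24) + (33s^2 + 56s - 304)
  s^3 + 5s^2 - 2s - 24 = ((1/33)s + 109/1089)(33s^2 + 56s - 304) + ((1750/1089)s + 7000/1089)
  33s^2 + 56s - 304 = ((35937/1750)s - 41382/875)((1750/1089)s + 7000/1089) + (0)
Last nonzero remainder: (1750/1089)s + 7000/1089. Dividing through by 1750/1089 gives the monic gcd s + 4.

s + 4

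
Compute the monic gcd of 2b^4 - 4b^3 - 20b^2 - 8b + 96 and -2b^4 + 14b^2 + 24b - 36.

Repeated division with remainder:
  2b^4 - 4b^3 - 20b^2 - 8b + 96 = (-1)(-2b^4 + 14b^2 + 24b - 36) + (-4b^3 - 6b^2 + 16b + 60)
  -2b^4 + 14b^2 + 24b - 36 = ((1/2)b - 3/4)(-4b^3 - 6b^2 + 16b + 60) + ((3/2)b^2 + 6b + 9)
  -4b^3 - 6b^2 + 16b + 60 = (-(8/3)b + 20/3)((3/2)b^2 + 6b + 9) + (0)
Last nonzero remainder: (3/2)b^2 + 6b + 9. Dividing through by 3/2 gives the monic gcd b^2 + 4b + 6.

b^2 + 4b + 6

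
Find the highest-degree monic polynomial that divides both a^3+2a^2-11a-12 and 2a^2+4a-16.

Repeated division with remainder:
  a^3+2a^2-11a-12 = ((1/2)a)(2a^2+4a-16) + (-3a-12)
  2a^2+4a-16 = (-(2/3)a+4/3)(-3a-12) + (0)
Last nonzero remainder: -3a-12. Dividing through by -3 gives the monic gcd a+4.

a+4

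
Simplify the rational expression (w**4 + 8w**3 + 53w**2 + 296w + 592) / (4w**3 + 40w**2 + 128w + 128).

(w**2 + 37)/(4w + 8)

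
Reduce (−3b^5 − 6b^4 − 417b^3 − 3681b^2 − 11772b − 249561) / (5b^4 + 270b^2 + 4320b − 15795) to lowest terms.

(−3b^2 + 3b − 237)/(5b − 15)

By polynomial division,
  −3b^5 − 6b^4 − 417b^3 − 3681b^2 − 11772b − 249561 = (−(3/5)b − 6/5)(5b^4 + 270b^2 + 4320b − 15795) + (−255b^3 − 765b^2 − 16065b − 268515)
  5b^4 + 270b^2 + 4320b − 15795 = (−(1/51)b + 1/17)(−255b^3 − 765b^2 − 16065b − 268515) + (0)
Last nonzero remainder: −255b^3 − 765b^2 − 16065b − 268515. Dividing through by −255 gives the monic gcd b^3 + 3b^2 + 63b + 1053.
Cancel b^3 + 3b^2 + 63b + 1053 from numerator and denominator to get the reduced form.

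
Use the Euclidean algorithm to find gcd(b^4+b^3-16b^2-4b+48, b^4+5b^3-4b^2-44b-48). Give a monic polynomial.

b^3+3b^2-10b-24

Repeated division with remainder:
  b^4+b^3-16b^2-4b+48 = (b^4+5b^3-4b^2-44b-48) + (-4b^3-12b^2+40b+96)
  b^4+5b^3-4b^2-44b-48 = (-(1/4)b-1/2)(-4b^3-12b^2+40b+96) + (0)
Last nonzero remainder: -4b^3-12b^2+40b+96. Dividing through by -4 gives the monic gcd b^3+3b^2-10b-24.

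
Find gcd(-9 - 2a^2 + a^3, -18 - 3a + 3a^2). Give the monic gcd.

Repeated division with remainder:
  a^3 - 2a^2 - 9 = ((1/3)a - 1/3)(3a^2 - 3a - 18) + (5a - 15)
  3a^2 - 3a - 18 = ((3/5)a + 6/5)(5a - 15) + (0)
Last nonzero remainder: 5a - 15. Dividing through by 5 gives the monic gcd a - 3.

-3 + a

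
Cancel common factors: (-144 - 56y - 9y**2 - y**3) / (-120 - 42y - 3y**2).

(36 + 5y + y**2)/(30 + 3y)

By polynomial division,
  -y**3 - 9y**2 - 56y - 144 = ((1/3)y - 5/3)(-3y**2 - 42y - 120) + (-86y - 344)
  -3y**2 - 42y - 120 = ((3/86)y + 15/43)(-86y - 344) + (0)
Last nonzero remainder: -86y - 344. Dividing through by -86 gives the monic gcd y + 4.
Cancel y + 4 from numerator and denominator to get the reduced form.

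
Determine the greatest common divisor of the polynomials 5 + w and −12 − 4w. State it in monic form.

1

Apply the Euclidean algorithm:
  w + 5 = (−1/4)(−4w − 12) + (2)
  −4w − 12 = (−2w − 6)(2) + (0)
The last nonzero remainder is the constant 2, so the polynomials are coprime and gcd = 1.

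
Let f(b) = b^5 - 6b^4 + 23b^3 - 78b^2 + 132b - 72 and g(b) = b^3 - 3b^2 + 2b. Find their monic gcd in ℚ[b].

By polynomial division,
  b^5 - 6b^4 + 23b^3 - 78b^2 + 132b - 72 = (b^2 - 3b + 12)(b^3 - 3b^2 + 2b) + (-36b^2 + 108b - 72)
  b^3 - 3b^2 + 2b = (-(1/36)b)(-36b^2 + 108b - 72) + (0)
Last nonzero remainder: -36b^2 + 108b - 72. Dividing through by -36 gives the monic gcd b^2 - 3b + 2.

b^2 - 3b + 2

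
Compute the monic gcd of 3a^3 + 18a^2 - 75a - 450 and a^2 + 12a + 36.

Repeated division with remainder:
  3a^3 + 18a^2 - 75a - 450 = (3a - 18)(a^2 + 12a + 36) + (33a + 198)
  a^2 + 12a + 36 = ((1/33)a + 2/11)(33a + 198) + (0)
Last nonzero remainder: 33a + 198. Dividing through by 33 gives the monic gcd a + 6.

a + 6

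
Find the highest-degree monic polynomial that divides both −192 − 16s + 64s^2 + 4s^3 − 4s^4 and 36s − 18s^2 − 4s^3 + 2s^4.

−6 + s + s^2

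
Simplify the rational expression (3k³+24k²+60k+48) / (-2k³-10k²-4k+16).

(-3k-6)/(2k-2)

Euclidean algorithm in ℚ[k]:
  3k³+24k²+60k+48 = (-3/2)(-2k³-10k²-4k+16) + (9k²+54k+72)
  -2k³-10k²-4k+16 = (-(2/9)k+2/9)(9k²+54k+72) + (0)
Last nonzero remainder: 9k²+54k+72. Dividing through by 9 gives the monic gcd k²+6k+8.
Cancel k²+6k+8 from numerator and denominator to get the reduced form.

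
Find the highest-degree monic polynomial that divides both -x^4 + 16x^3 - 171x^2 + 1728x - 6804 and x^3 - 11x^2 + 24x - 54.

x - 9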